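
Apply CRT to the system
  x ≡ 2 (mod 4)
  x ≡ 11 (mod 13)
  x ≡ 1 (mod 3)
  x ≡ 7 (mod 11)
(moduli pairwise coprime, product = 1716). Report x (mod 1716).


Product of moduli M = 4 · 13 · 3 · 11 = 1716.
Merge one congruence at a time:
  Start: x ≡ 2 (mod 4).
  Combine with x ≡ 11 (mod 13); new modulus lcm = 52.
    Write x = 2 + 4·t and substitute into x ≡ 11 (mod 13): 4·t ≡ 11 − 2 = 9 (mod 13).
    The inverse of 4 mod 13 is 10 (since 4·10 = 40 = 3·13 + 1), so t ≡ 10·9 = 90 ≡ 12 (mod 13).
    Then x = 2 + 4·12 = 50, valid modulo lcm(4, 13) = 52: x ≡ 50 (mod 52).
  Combine with x ≡ 1 (mod 3); new modulus lcm = 156.
    Write x = 50 + 52·t and substitute into x ≡ 1 (mod 3): 52·t ≡ 1 − 50 = -49 (mod 3).
    Reduce coefficients mod 3: 1·t ≡ 2 (mod 3).
    So t ≡ 2 (mod 3).
    Then x = 50 + 52·2 = 154, valid modulo lcm(52, 3) = 156: x ≡ 154 (mod 156).
  Combine with x ≡ 7 (mod 11); new modulus lcm = 1716.
    Write x = 154 + 156·t and substitute into x ≡ 7 (mod 11): 156·t ≡ 7 − 154 = -147 (mod 11).
    Reduce coefficients mod 11: 2·t ≡ 7 (mod 11).
    The inverse of 2 mod 11 is 6 (since 2·6 = 12 = 1·11 + 1), so t ≡ 6·7 = 42 ≡ 9 (mod 11).
    Then x = 154 + 156·9 = 1558, valid modulo lcm(156, 11) = 1716: x ≡ 1558 (mod 1716).
Verify against each original: 1558 mod 4 = 2, 1558 mod 13 = 11, 1558 mod 3 = 1, 1558 mod 11 = 7.

x ≡ 1558 (mod 1716).


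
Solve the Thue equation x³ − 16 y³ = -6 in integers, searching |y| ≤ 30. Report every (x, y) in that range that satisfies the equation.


The equation is x³ - 16y³ = -6. For fixed y, x³ = 16·y³ − 6, so a solution requires the RHS to be a perfect cube.
Strategy: iterate y from -30 to 30, compute RHS = 16·y³ − 6, and check whether it is a (positive or negative) perfect cube.
Check small values of y:
  y = 0: RHS = -6 is not a perfect cube.
  y = 1: RHS = 10 is not a perfect cube.
  y = -1: RHS = -22 is not a perfect cube.
  y = 2: RHS = 122 is not a perfect cube.
  y = -2: RHS = -134 is not a perfect cube.
  y = 3: RHS = 426 is not a perfect cube.
  y = -3: RHS = -438 is not a perfect cube.
Continuing the search up to |y| = 30 finds no solutions either.
No (x, y) in the scanned range satisfies the equation.

No integer solutions with |y| ≤ 30.


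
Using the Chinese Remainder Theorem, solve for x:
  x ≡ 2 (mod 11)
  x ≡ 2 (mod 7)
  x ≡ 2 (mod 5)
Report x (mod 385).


Moduli 11, 7, 5 are pairwise coprime; by CRT there is a unique solution modulo M = 11 · 7 · 5 = 385.
Solve pairwise, accumulating the modulus:
  Start with x ≡ 2 (mod 11).
  Combine with x ≡ 2 (mod 7): since gcd(11, 7) = 1, we get a unique residue mod 77.
    Write x = 2 + 11·t and substitute into x ≡ 2 (mod 7): 11·t ≡ 2 − 2 = 0 (mod 7).
    Reduce coefficients mod 7: 4·t ≡ 0 (mod 7).
    The inverse of 4 mod 7 is 2 (since 4·2 = 8 = 1·7 + 1), so t ≡ 2·0 = 0 ≡ 0 (mod 7).
    Then x = 2 + 11·0 = 2, valid modulo lcm(11, 7) = 77: x ≡ 2 (mod 77).
  Combine with x ≡ 2 (mod 5): since gcd(77, 5) = 1, we get a unique residue mod 385.
    Write x = 2 + 77·t and substitute into x ≡ 2 (mod 5): 77·t ≡ 2 − 2 = 0 (mod 5).
    Reduce coefficients mod 5: 2·t ≡ 0 (mod 5).
    The inverse of 2 mod 5 is 3 (since 2·3 = 6 = 1·5 + 1), so t ≡ 3·0 = 0 ≡ 0 (mod 5).
    Then x = 2 + 77·0 = 2, valid modulo lcm(77, 5) = 385: x ≡ 2 (mod 385).
Verify: 2 mod 11 = 2 ✓, 2 mod 7 = 2 ✓, 2 mod 5 = 2 ✓.

x ≡ 2 (mod 385).


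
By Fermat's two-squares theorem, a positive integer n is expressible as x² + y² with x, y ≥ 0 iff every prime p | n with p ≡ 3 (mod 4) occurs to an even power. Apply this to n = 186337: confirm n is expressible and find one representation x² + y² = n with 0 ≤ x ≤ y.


Step 1: Factor n = 186337 = 17 · 97 · 113.
Step 2: Check the mod-4 condition on each prime factor: 17 ≡ 1 (mod 4), exponent 1; 97 ≡ 1 (mod 4), exponent 1; 113 ≡ 1 (mod 4), exponent 1.
All primes ≡ 3 (mod 4) appear to even exponent (or don't appear), so by the two-squares theorem n IS expressible as a sum of two squares.
Step 3: Build a representation. Here n = 17 · 97 · 113 is a product of primes ≡ 1 (mod 4). Each prime p ≡ 1 (mod 4) is itself a sum of two squares; find a² by testing p − a² for a perfect square:
  17: 17 − 1² = 16 = 4² ⇒ 17 = 1² + 4².
  97: 97 − 1² = 96, 97 − 2² = 93, 97 − 3² = 88, 97 − 4² = 81 = 9² ⇒ 97 = 4² + 9².
  113: 113 − 1² = 112, 113 − 2² = 109, 113 − 3² = 104, 113 − 4² = 97, 113 − 5² = 88, 113 − 6² = 77, 113 − 7² = 64 = 8² ⇒ 113 = 7² + 8².
  Combine using the Brahmagupta–Fibonacci identity (a² + b²)(c² + d²) = (ac − bd)² + (ad + bc)² = (ac + bd)² + (ad − bc)²:
  17 · 97 = 1649: from (1² + 4²)(4² + 9²), take (1·4 − 4·9, 1·9 + 4·4) = (4 − 36, 9 + 16) = (-32, 25); dropping signs (only squares matter) gives (32, 25); check 32² + 25² = 1024 + 625 = 1649 ✓.
  1649 · 113 = 186337: from (32² + 25²)(7² + 8²), take (32·7 − 25·8, 32·8 + 25·7) = (224 − 200, 256 + 175) = (24, 431); check 24² + 431² = 576 + 185761 = 186337 ✓.
Step 4: Order so x ≤ y and verify: 24² + 431² = 576 + 185761 = 186337 = n. ✓

n = 186337 = 24² + 431² (one valid representation with x ≤ y).


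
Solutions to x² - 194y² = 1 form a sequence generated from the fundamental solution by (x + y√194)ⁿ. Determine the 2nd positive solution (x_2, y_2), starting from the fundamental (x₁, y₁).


Step 1: Find the fundamental solution (x₁, y₁) of x² - 194y² = 1.
  Expand √194 as a continued fraction. a₀ = ⌊√194⌋ = 13; iterate m_{k+1} = d_k·a_k − m_k, d_{k+1} = (194 − m_{k+1}²)/d_k, a_{k+1} = ⌊(a₀ + m_{k+1})/d_{k+1}⌋ (starting m₀ = 0, d₀ = 1), with convergents p_k = a_k·p_{k-1} + p_{k-2}, q_k = a_k·q_{k-1} + q_{k-2} (p₋₁ = 1, q₋₁ = 0):
  k = 0: a₀ = 13; p₀/q₀ = 13/1; p₀² − 194·q₀² = 169 − 194 = -25.
  k = 1: m = 13, d = 25, a = ⌊(13 + 13)/25⌋ = 1; p/q = (1·13 + 1)/(1·1 + 0) = 14/1; p² − 194·q² = 196 − 194 = 2.
  k = 2: m = 12, d = 2, a = ⌊(13 + 12)/2⌋ = 12; p/q = (12·14 + 13)/(12·1 + 1) = 181/13; p² − 194·q² = 32761 − 32786 = -25.
  k = 3: m = 12, d = 25, a = ⌊(13 + 12)/25⌋ = 1; p/q = (1·181 + 14)/(1·13 + 1) = 195/14; p² − 194·q² = 38025 − 38024 = 1.
  The first convergent with p² − 194·q² = 1 gives the fundamental solution (x₁, y₁) = (195, 14).
Step 2: Apply the recurrence (x_{n+1}, y_{n+1}) = (x₁x_n + 194y₁y_n, x₁y_n + y₁x_n) repeatedly.
  From (x_1, y_1) = (195, 14): x_2 = 195·195 + 194·14·14 = 76049; y_2 = 195·14 + 14·195 = 5460.
Step 3: Verify x_2² - 194·y_2² = 5783450401 - 5783450400 = 1 (should be 1). ✓

(x_1, y_1) = (195, 14); (x_2, y_2) = (76049, 5460).


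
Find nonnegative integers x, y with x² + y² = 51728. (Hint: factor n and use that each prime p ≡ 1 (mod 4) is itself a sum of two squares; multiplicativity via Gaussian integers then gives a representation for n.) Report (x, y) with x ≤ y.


Step 1: Factor n = 51728 = 2^4 · 53 · 61.
Step 2: Check the mod-4 condition on each prime factor: 2 = 2 (special); 53 ≡ 1 (mod 4), exponent 1; 61 ≡ 1 (mod 4), exponent 1.
All primes ≡ 3 (mod 4) appear to even exponent (or don't appear), so by the two-squares theorem n IS expressible as a sum of two squares.
Step 3: Build a representation. Group n = k² · m with k = 4 and m = 53 · 61 = 3233 (a product of primes ≡ 1 (mod 4)); a representation of m scales to one of n via (k·x)² + (k·y)² = k²(x² + y²). Each prime p ≡ 1 (mod 4) is itself a sum of two squares; find a² by testing p − a² for a perfect square:
  53: 53 − 1² = 52, 53 − 2² = 49 = 7² ⇒ 53 = 2² + 7².
  61: 61 − 1² = 60, 61 − 2² = 57, 61 − 3² = 52, 61 − 4² = 45, 61 − 5² = 36 = 6² ⇒ 61 = 5² + 6².
  Combine using the Brahmagupta–Fibonacci identity (a² + b²)(c² + d²) = (ac − bd)² + (ad + bc)² = (ac + bd)² + (ad − bc)²:
  53 · 61 = 3233: from (2² + 7²)(5² + 6²), take (2·5 − 7·6, 2·6 + 7·5) = (10 − 42, 12 + 35) = (-32, 47); dropping signs (only squares matter) gives (32, 47); check 32² + 47² = 1024 + 2209 = 3233 ✓.
  Scale by k = 4: (4·32, 4·47) = (128, 188).
Step 4: Order so x ≤ y and verify: 128² + 188² = 16384 + 35344 = 51728 = n. ✓

n = 51728 = 128² + 188² (one valid representation with x ≤ y).


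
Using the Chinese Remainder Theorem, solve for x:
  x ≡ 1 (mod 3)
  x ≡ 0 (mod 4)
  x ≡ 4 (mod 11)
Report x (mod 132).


Moduli 3, 4, 11 are pairwise coprime; by CRT there is a unique solution modulo M = 3 · 4 · 11 = 132.
Solve pairwise, accumulating the modulus:
  Start with x ≡ 1 (mod 3).
  Combine with x ≡ 0 (mod 4): since gcd(3, 4) = 1, we get a unique residue mod 12.
    Write x = 1 + 3·t and substitute into x ≡ 0 (mod 4): 3·t ≡ 0 − 1 = -1 (mod 4).
    Reduce coefficients mod 4: 3·t ≡ 3 (mod 4).
    The inverse of 3 mod 4 is 3 (since 3·3 = 9 = 2·4 + 1), so t ≡ 3·3 = 9 ≡ 1 (mod 4).
    Then x = 1 + 3·1 = 4, valid modulo lcm(3, 4) = 12: x ≡ 4 (mod 12).
  Combine with x ≡ 4 (mod 11): since gcd(12, 11) = 1, we get a unique residue mod 132.
    Write x = 4 + 12·t and substitute into x ≡ 4 (mod 11): 12·t ≡ 4 − 4 = 0 (mod 11).
    Reduce coefficients mod 11: 1·t ≡ 0 (mod 11).
    So t ≡ 0 (mod 11).
    Then x = 4 + 12·0 = 4, valid modulo lcm(12, 11) = 132: x ≡ 4 (mod 132).
Verify: 4 mod 3 = 1 ✓, 4 mod 4 = 0 ✓, 4 mod 11 = 4 ✓.

x ≡ 4 (mod 132).


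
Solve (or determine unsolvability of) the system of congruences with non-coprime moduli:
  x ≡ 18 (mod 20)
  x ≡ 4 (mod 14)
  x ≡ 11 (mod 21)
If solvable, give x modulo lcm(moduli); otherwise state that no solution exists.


Moduli 20, 14, 21 are not pairwise coprime, so CRT works modulo lcm(m_i) when all pairwise compatibility conditions hold.
Pairwise compatibility: gcd(m_i, m_j) must divide a_i - a_j for every pair.
Merge one congruence at a time:
  Start: x ≡ 18 (mod 20).
  Combine with x ≡ 4 (mod 14): gcd(20, 14) = 2; 4 - 18 = -14, which IS divisible by 2, so compatible.
    Write x = 18 + 20·t and substitute into x ≡ 4 (mod 14): 20·t ≡ 4 − 18 = -14 (mod 14).
    Divide the congruence (and modulus) by g = 2: 10·t ≡ -7 (mod 7).
    Reduce coefficients mod 7: 3·t ≡ 0 (mod 7).
    The inverse of 3 mod 7 is 5 (since 3·5 = 15 = 2·7 + 1), so t ≡ 5·0 = 0 ≡ 0 (mod 7).
    Then x = 18 + 20·0 = 18, valid modulo lcm(20, 14) = 140: x ≡ 18 (mod 140).
  Combine with x ≡ 11 (mod 21): gcd(140, 21) = 7; 11 - 18 = -7, which IS divisible by 7, so compatible.
    Write x = 18 + 140·t and substitute into x ≡ 11 (mod 21): 140·t ≡ 11 − 18 = -7 (mod 21).
    Divide the congruence (and modulus) by g = 7: 20·t ≡ -1 (mod 3).
    Reduce coefficients mod 3: 2·t ≡ 2 (mod 3).
    The inverse of 2 mod 3 is 2 (since 2·2 = 4 = 1·3 + 1), so t ≡ 2·2 = 4 ≡ 1 (mod 3).
    Then x = 18 + 140·1 = 158, valid modulo lcm(140, 21) = 420: x ≡ 158 (mod 420).
Verify: 158 mod 20 = 18, 158 mod 14 = 4, 158 mod 21 = 11.

x ≡ 158 (mod 420).


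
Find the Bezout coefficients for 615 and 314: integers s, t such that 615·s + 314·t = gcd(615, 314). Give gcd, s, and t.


Euclidean algorithm on (615, 314) — divide until remainder is 0:
  615 = 1 · 314 + 301
  314 = 1 · 301 + 13
  301 = 23 · 13 + 2
  13 = 6 · 2 + 1
  2 = 2 · 1 + 0
gcd(615, 314) = 1.
Track Bezout coefficients alongside the remainders: start with r₀ = 615 = a·1 + b·0 (s = 1, t = 0) and r₁ = 314 = a·0 + b·1 (s = 0, t = 1); each new remainder r_{k+1} = r_{k-1} − q_k·r_k inherits s_{k+1} = s_{k-1} − q_k·s_k, t_{k+1} = t_{k-1} − q_k·t_k, so r_k = a·s_k + b·t_k at every step:
  q = 1: r = 301, s = 1 − 1·0 = 1, t = 0 − 1·1 = -1  (check: 615·1 + 314·(-1) = 301)
  q = 1: r = 13, s = 0 − 1·1 = -1, t = 1 − 1·(-1) = 2  (check: 615·(-1) + 314·2 = 13)
  q = 23: r = 2, s = 1 − 23·(-1) = 24, t = -1 − 23·2 = -47  (check: 615·24 + 314·(-47) = 2)
  q = 6: r = 1, s = -1 − 6·24 = -145, t = 2 − 6·(-47) = 284  (check: 615·(-145) + 314·284 = 1)
The row with r = 1 (the gcd) gives the Bezout coefficients s = -145, t = 284.
Result: 615 · (-145) + 314 · (284) = 1.

gcd(615, 314) = 1; s = -145, t = 284 (check: 615·(-145) + 314·284 = 1).


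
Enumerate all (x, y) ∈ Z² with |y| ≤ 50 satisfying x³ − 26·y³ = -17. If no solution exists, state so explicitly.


The equation is x³ - 26y³ = -17. For fixed y, x³ = 26·y³ − 17, so a solution requires the RHS to be a perfect cube.
Strategy: iterate y from -50 to 50, compute RHS = 26·y³ − 17, and check whether it is a (positive or negative) perfect cube.
Check small values of y:
  y = 0: RHS = -17 is not a perfect cube.
  y = 1: RHS = 9 is not a perfect cube.
  y = -1: RHS = -43 is not a perfect cube.
  y = 2: RHS = 191 is not a perfect cube.
  y = -2: RHS = -225 is not a perfect cube.
  y = 3: RHS = 685 is not a perfect cube.
  y = -3: RHS = -719 is not a perfect cube.
Continuing the search up to |y| = 50 finds no solutions either.
No (x, y) in the scanned range satisfies the equation.

No integer solutions with |y| ≤ 50.


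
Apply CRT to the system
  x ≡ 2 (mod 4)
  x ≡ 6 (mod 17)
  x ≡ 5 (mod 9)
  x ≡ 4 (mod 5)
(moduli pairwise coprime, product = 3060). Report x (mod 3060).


Product of moduli M = 4 · 17 · 9 · 5 = 3060.
Merge one congruence at a time:
  Start: x ≡ 2 (mod 4).
  Combine with x ≡ 6 (mod 17); new modulus lcm = 68.
    Write x = 2 + 4·t and substitute into x ≡ 6 (mod 17): 4·t ≡ 6 − 2 = 4 (mod 17).
    The inverse of 4 mod 17 is 13 (since 4·13 = 52 = 3·17 + 1), so t ≡ 13·4 = 52 ≡ 1 (mod 17).
    Then x = 2 + 4·1 = 6, valid modulo lcm(4, 17) = 68: x ≡ 6 (mod 68).
  Combine with x ≡ 5 (mod 9); new modulus lcm = 612.
    Write x = 6 + 68·t and substitute into x ≡ 5 (mod 9): 68·t ≡ 5 − 6 = -1 (mod 9).
    Reduce coefficients mod 9: 5·t ≡ 8 (mod 9).
    The inverse of 5 mod 9 is 2 (since 5·2 = 10 = 1·9 + 1), so t ≡ 2·8 = 16 ≡ 7 (mod 9).
    Then x = 6 + 68·7 = 482, valid modulo lcm(68, 9) = 612: x ≡ 482 (mod 612).
  Combine with x ≡ 4 (mod 5); new modulus lcm = 3060.
    Write x = 482 + 612·t and substitute into x ≡ 4 (mod 5): 612·t ≡ 4 − 482 = -478 (mod 5).
    Reduce coefficients mod 5: 2·t ≡ 2 (mod 5).
    The inverse of 2 mod 5 is 3 (since 2·3 = 6 = 1·5 + 1), so t ≡ 3·2 = 6 ≡ 1 (mod 5).
    Then x = 482 + 612·1 = 1094, valid modulo lcm(612, 5) = 3060: x ≡ 1094 (mod 3060).
Verify against each original: 1094 mod 4 = 2, 1094 mod 17 = 6, 1094 mod 9 = 5, 1094 mod 5 = 4.

x ≡ 1094 (mod 3060).


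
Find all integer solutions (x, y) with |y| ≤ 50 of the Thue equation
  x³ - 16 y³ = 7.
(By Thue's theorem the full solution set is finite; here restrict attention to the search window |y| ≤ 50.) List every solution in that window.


The equation is x³ - 16y³ = 7. For fixed y, x³ = 16·y³ + 7, so a solution requires the RHS to be a perfect cube.
Strategy: iterate y from -50 to 50, compute RHS = 16·y³ + 7, and check whether it is a (positive or negative) perfect cube.
Check small values of y:
  y = 0: RHS = 7 is not a perfect cube.
  y = 1: RHS = 23 is not a perfect cube.
  y = -1: RHS = -9 is not a perfect cube.
  y = 2: RHS = 135 is not a perfect cube.
  y = -2: RHS = -121 is not a perfect cube.
  y = 3: RHS = 439 is not a perfect cube.
  y = -3: RHS = -425 is not a perfect cube.
Continuing the search up to |y| = 50 finds no solutions either.
No (x, y) in the scanned range satisfies the equation.

No integer solutions with |y| ≤ 50.


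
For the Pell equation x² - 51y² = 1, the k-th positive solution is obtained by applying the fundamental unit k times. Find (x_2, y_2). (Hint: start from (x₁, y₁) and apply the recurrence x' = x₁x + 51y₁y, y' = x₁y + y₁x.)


Step 1: Find the fundamental solution (x₁, y₁) of x² - 51y² = 1.
  Expand √51 as a continued fraction. a₀ = ⌊√51⌋ = 7; iterate m_{k+1} = d_k·a_k − m_k, d_{k+1} = (51 − m_{k+1}²)/d_k, a_{k+1} = ⌊(a₀ + m_{k+1})/d_{k+1}⌋ (starting m₀ = 0, d₀ = 1), with convergents p_k = a_k·p_{k-1} + p_{k-2}, q_k = a_k·q_{k-1} + q_{k-2} (p₋₁ = 1, q₋₁ = 0):
  k = 0: a₀ = 7; p₀/q₀ = 7/1; p₀² − 51·q₀² = 49 − 51 = -2.
  k = 1: m = 7, d = 2, a = ⌊(7 + 7)/2⌋ = 7; p/q = (7·7 + 1)/(7·1 + 0) = 50/7; p² − 51·q² = 2500 − 2499 = 1.
  The first convergent with p² − 51·q² = 1 gives the fundamental solution (x₁, y₁) = (50, 7).
Step 2: Apply the recurrence (x_{n+1}, y_{n+1}) = (x₁x_n + 51y₁y_n, x₁y_n + y₁x_n) repeatedly.
  From (x_1, y_1) = (50, 7): x_2 = 50·50 + 51·7·7 = 4999; y_2 = 50·7 + 7·50 = 700.
Step 3: Verify x_2² - 51·y_2² = 24990001 - 24990000 = 1 (should be 1). ✓

(x_1, y_1) = (50, 7); (x_2, y_2) = (4999, 700).


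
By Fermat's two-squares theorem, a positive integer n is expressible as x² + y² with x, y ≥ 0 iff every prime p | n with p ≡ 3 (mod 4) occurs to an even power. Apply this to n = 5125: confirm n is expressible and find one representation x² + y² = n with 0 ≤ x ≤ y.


Step 1: Factor n = 5125 = 5^3 · 41.
Step 2: Check the mod-4 condition on each prime factor: 5 ≡ 1 (mod 4), exponent 3; 41 ≡ 1 (mod 4), exponent 1.
All primes ≡ 3 (mod 4) appear to even exponent (or don't appear), so by the two-squares theorem n IS expressible as a sum of two squares.
Step 3: Build a representation. Group n = k² · m with k = 5 and m = 5 · 41 = 205 (a product of primes ≡ 1 (mod 4)); a representation of m scales to one of n via (k·x)² + (k·y)² = k²(x² + y²). Each prime p ≡ 1 (mod 4) is itself a sum of two squares; find a² by testing p − a² for a perfect square:
  5: 5 − 1² = 4 = 2² ⇒ 5 = 1² + 2².
  41: 41 − 1² = 40, 41 − 2² = 37, 41 − 3² = 32, 41 − 4² = 25 = 5² ⇒ 41 = 4² + 5².
  Combine using the Brahmagupta–Fibonacci identity (a² + b²)(c² + d²) = (ac − bd)² + (ad + bc)² = (ac + bd)² + (ad − bc)²:
  5 · 41 = 205: from (1² + 2²)(4² + 5²), take (1·4 − 2·5, 1·5 + 2·4) = (4 − 10, 5 + 8) = (-6, 13); dropping signs (only squares matter) gives (6, 13); check 6² + 13² = 36 + 169 = 205 ✓.
  Scale by k = 5: (5·6, 5·13) = (30, 65).
Step 4: Order so x ≤ y and verify: 30² + 65² = 900 + 4225 = 5125 = n. ✓

n = 5125 = 30² + 65² (one valid representation with x ≤ y).


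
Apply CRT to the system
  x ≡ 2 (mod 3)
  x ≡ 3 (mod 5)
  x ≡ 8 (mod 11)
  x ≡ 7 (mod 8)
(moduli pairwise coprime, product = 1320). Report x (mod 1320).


Product of moduli M = 3 · 5 · 11 · 8 = 1320.
Merge one congruence at a time:
  Start: x ≡ 2 (mod 3).
  Combine with x ≡ 3 (mod 5); new modulus lcm = 15.
    Write x = 2 + 3·t and substitute into x ≡ 3 (mod 5): 3·t ≡ 3 − 2 = 1 (mod 5).
    The inverse of 3 mod 5 is 2 (since 3·2 = 6 = 1·5 + 1), so t ≡ 2·1 = 2 ≡ 2 (mod 5).
    Then x = 2 + 3·2 = 8, valid modulo lcm(3, 5) = 15: x ≡ 8 (mod 15).
  Combine with x ≡ 8 (mod 11); new modulus lcm = 165.
    Write x = 8 + 15·t and substitute into x ≡ 8 (mod 11): 15·t ≡ 8 − 8 = 0 (mod 11).
    Reduce coefficients mod 11: 4·t ≡ 0 (mod 11).
    The inverse of 4 mod 11 is 3 (since 4·3 = 12 = 1·11 + 1), so t ≡ 3·0 = 0 ≡ 0 (mod 11).
    Then x = 8 + 15·0 = 8, valid modulo lcm(15, 11) = 165: x ≡ 8 (mod 165).
  Combine with x ≡ 7 (mod 8); new modulus lcm = 1320.
    Write x = 8 + 165·t and substitute into x ≡ 7 (mod 8): 165·t ≡ 7 − 8 = -1 (mod 8).
    Reduce coefficients mod 8: 5·t ≡ 7 (mod 8).
    The inverse of 5 mod 8 is 5 (since 5·5 = 25 = 3·8 + 1), so t ≡ 5·7 = 35 ≡ 3 (mod 8).
    Then x = 8 + 165·3 = 503, valid modulo lcm(165, 8) = 1320: x ≡ 503 (mod 1320).
Verify against each original: 503 mod 3 = 2, 503 mod 5 = 3, 503 mod 11 = 8, 503 mod 8 = 7.

x ≡ 503 (mod 1320).


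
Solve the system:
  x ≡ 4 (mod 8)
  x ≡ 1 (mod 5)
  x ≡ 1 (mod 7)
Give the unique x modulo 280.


Moduli 8, 5, 7 are pairwise coprime; by CRT there is a unique solution modulo M = 8 · 5 · 7 = 280.
Solve pairwise, accumulating the modulus:
  Start with x ≡ 4 (mod 8).
  Combine with x ≡ 1 (mod 5): since gcd(8, 5) = 1, we get a unique residue mod 40.
    Write x = 4 + 8·t and substitute into x ≡ 1 (mod 5): 8·t ≡ 1 − 4 = -3 (mod 5).
    Reduce coefficients mod 5: 3·t ≡ 2 (mod 5).
    The inverse of 3 mod 5 is 2 (since 3·2 = 6 = 1·5 + 1), so t ≡ 2·2 = 4 ≡ 4 (mod 5).
    Then x = 4 + 8·4 = 36, valid modulo lcm(8, 5) = 40: x ≡ 36 (mod 40).
  Combine with x ≡ 1 (mod 7): since gcd(40, 7) = 1, we get a unique residue mod 280.
    Write x = 36 + 40·t and substitute into x ≡ 1 (mod 7): 40·t ≡ 1 − 36 = -35 (mod 7).
    Reduce coefficients mod 7: 5·t ≡ 0 (mod 7).
    The inverse of 5 mod 7 is 3 (since 5·3 = 15 = 2·7 + 1), so t ≡ 3·0 = 0 ≡ 0 (mod 7).
    Then x = 36 + 40·0 = 36, valid modulo lcm(40, 7) = 280: x ≡ 36 (mod 280).
Verify: 36 mod 8 = 4 ✓, 36 mod 5 = 1 ✓, 36 mod 7 = 1 ✓.

x ≡ 36 (mod 280).


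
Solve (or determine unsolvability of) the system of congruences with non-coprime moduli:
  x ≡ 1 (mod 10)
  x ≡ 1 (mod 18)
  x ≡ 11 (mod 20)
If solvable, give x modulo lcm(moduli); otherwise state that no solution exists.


Moduli 10, 18, 20 are not pairwise coprime, so CRT works modulo lcm(m_i) when all pairwise compatibility conditions hold.
Pairwise compatibility: gcd(m_i, m_j) must divide a_i - a_j for every pair.
Merge one congruence at a time:
  Start: x ≡ 1 (mod 10).
  Combine with x ≡ 1 (mod 18): gcd(10, 18) = 2; 1 - 1 = 0, which IS divisible by 2, so compatible.
    Write x = 1 + 10·t and substitute into x ≡ 1 (mod 18): 10·t ≡ 1 − 1 = 0 (mod 18).
    Divide the congruence (and modulus) by g = 2: 5·t ≡ 0 (mod 9).
    The inverse of 5 mod 9 is 2 (since 5·2 = 10 = 1·9 + 1), so t ≡ 2·0 = 0 ≡ 0 (mod 9).
    Then x = 1 + 10·0 = 1, valid modulo lcm(10, 18) = 90: x ≡ 1 (mod 90).
  Combine with x ≡ 11 (mod 20): gcd(90, 20) = 10; 11 - 1 = 10, which IS divisible by 10, so compatible.
    Write x = 1 + 90·t and substitute into x ≡ 11 (mod 20): 90·t ≡ 11 − 1 = 10 (mod 20).
    Divide the congruence (and modulus) by g = 10: 9·t ≡ 1 (mod 2).
    Reduce coefficients mod 2: 1·t ≡ 1 (mod 2).
    So t ≡ 1 (mod 2).
    Then x = 1 + 90·1 = 91, valid modulo lcm(90, 20) = 180: x ≡ 91 (mod 180).
Verify: 91 mod 10 = 1, 91 mod 18 = 1, 91 mod 20 = 11.

x ≡ 91 (mod 180).


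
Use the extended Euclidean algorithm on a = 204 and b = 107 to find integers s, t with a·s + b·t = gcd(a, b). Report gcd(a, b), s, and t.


Euclidean algorithm on (204, 107) — divide until remainder is 0:
  204 = 1 · 107 + 97
  107 = 1 · 97 + 10
  97 = 9 · 10 + 7
  10 = 1 · 7 + 3
  7 = 2 · 3 + 1
  3 = 3 · 1 + 0
gcd(204, 107) = 1.
Track Bezout coefficients alongside the remainders: start with r₀ = 204 = a·1 + b·0 (s = 1, t = 0) and r₁ = 107 = a·0 + b·1 (s = 0, t = 1); each new remainder r_{k+1} = r_{k-1} − q_k·r_k inherits s_{k+1} = s_{k-1} − q_k·s_k, t_{k+1} = t_{k-1} − q_k·t_k, so r_k = a·s_k + b·t_k at every step:
  q = 1: r = 97, s = 1 − 1·0 = 1, t = 0 − 1·1 = -1  (check: 204·1 + 107·(-1) = 97)
  q = 1: r = 10, s = 0 − 1·1 = -1, t = 1 − 1·(-1) = 2  (check: 204·(-1) + 107·2 = 10)
  q = 9: r = 7, s = 1 − 9·(-1) = 10, t = -1 − 9·2 = -19  (check: 204·10 + 107·(-19) = 7)
  q = 1: r = 3, s = -1 − 1·10 = -11, t = 2 − 1·(-19) = 21  (check: 204·(-11) + 107·21 = 3)
  q = 2: r = 1, s = 10 − 2·(-11) = 32, t = -19 − 2·21 = -61  (check: 204·32 + 107·(-61) = 1)
The row with r = 1 (the gcd) gives the Bezout coefficients s = 32, t = -61.
Result: 204 · (32) + 107 · (-61) = 1.

gcd(204, 107) = 1; s = 32, t = -61 (check: 204·32 + 107·(-61) = 1).


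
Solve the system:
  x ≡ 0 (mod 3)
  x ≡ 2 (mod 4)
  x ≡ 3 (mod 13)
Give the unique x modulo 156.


Moduli 3, 4, 13 are pairwise coprime; by CRT there is a unique solution modulo M = 3 · 4 · 13 = 156.
Solve pairwise, accumulating the modulus:
  Start with x ≡ 0 (mod 3).
  Combine with x ≡ 2 (mod 4): since gcd(3, 4) = 1, we get a unique residue mod 12.
    Write x = 0 + 3·t and substitute into x ≡ 2 (mod 4): 3·t ≡ 2 − 0 = 2 (mod 4).
    The inverse of 3 mod 4 is 3 (since 3·3 = 9 = 2·4 + 1), so t ≡ 3·2 = 6 ≡ 2 (mod 4).
    Then x = 0 + 3·2 = 6, valid modulo lcm(3, 4) = 12: x ≡ 6 (mod 12).
  Combine with x ≡ 3 (mod 13): since gcd(12, 13) = 1, we get a unique residue mod 156.
    Write x = 6 + 12·t and substitute into x ≡ 3 (mod 13): 12·t ≡ 3 − 6 = -3 (mod 13).
    Reduce coefficients mod 13: 12·t ≡ 10 (mod 13).
    The inverse of 12 mod 13 is 12 (since 12·12 = 144 = 11·13 + 1), so t ≡ 12·10 = 120 ≡ 3 (mod 13).
    Then x = 6 + 12·3 = 42, valid modulo lcm(12, 13) = 156: x ≡ 42 (mod 156).
Verify: 42 mod 3 = 0 ✓, 42 mod 4 = 2 ✓, 42 mod 13 = 3 ✓.

x ≡ 42 (mod 156).


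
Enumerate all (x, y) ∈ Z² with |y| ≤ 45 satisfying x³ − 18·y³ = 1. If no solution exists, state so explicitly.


The equation is x³ - 18y³ = 1. For fixed y, x³ = 18·y³ + 1, so a solution requires the RHS to be a perfect cube.
Strategy: iterate y from -45 to 45, compute RHS = 18·y³ + 1, and check whether it is a (positive or negative) perfect cube.
Check small values of y:
  y = 0: RHS = 1 = (1)³ ⇒ x = 1 works.
  y = 1: RHS = 19 is not a perfect cube.
  y = -1: RHS = -17 is not a perfect cube.
  y = 2: RHS = 145 is not a perfect cube.
  y = -2: RHS = -143 is not a perfect cube.
  y = 3: RHS = 487 is not a perfect cube.
  y = -3: RHS = -485 is not a perfect cube.
Continuing the search up to |y| = 45 finds no further solutions beyond those listed.
Collected solutions: (1, 0).

Solutions (with |y| ≤ 45): (1, 0).


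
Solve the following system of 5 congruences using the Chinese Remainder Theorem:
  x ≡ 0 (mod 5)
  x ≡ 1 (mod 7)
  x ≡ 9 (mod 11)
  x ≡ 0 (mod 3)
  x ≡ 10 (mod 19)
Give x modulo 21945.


Product of moduli M = 5 · 7 · 11 · 3 · 19 = 21945.
Merge one congruence at a time:
  Start: x ≡ 0 (mod 5).
  Combine with x ≡ 1 (mod 7); new modulus lcm = 35.
    Write x = 0 + 5·t and substitute into x ≡ 1 (mod 7): 5·t ≡ 1 − 0 = 1 (mod 7).
    The inverse of 5 mod 7 is 3 (since 5·3 = 15 = 2·7 + 1), so t ≡ 3·1 = 3 ≡ 3 (mod 7).
    Then x = 0 + 5·3 = 15, valid modulo lcm(5, 7) = 35: x ≡ 15 (mod 35).
  Combine with x ≡ 9 (mod 11); new modulus lcm = 385.
    Write x = 15 + 35·t and substitute into x ≡ 9 (mod 11): 35·t ≡ 9 − 15 = -6 (mod 11).
    Reduce coefficients mod 11: 2·t ≡ 5 (mod 11).
    The inverse of 2 mod 11 is 6 (since 2·6 = 12 = 1·11 + 1), so t ≡ 6·5 = 30 ≡ 8 (mod 11).
    Then x = 15 + 35·8 = 295, valid modulo lcm(35, 11) = 385: x ≡ 295 (mod 385).
  Combine with x ≡ 0 (mod 3); new modulus lcm = 1155.
    Write x = 295 + 385·t and substitute into x ≡ 0 (mod 3): 385·t ≡ 0 − 295 = -295 (mod 3).
    Reduce coefficients mod 3: 1·t ≡ 2 (mod 3).
    So t ≡ 2 (mod 3).
    Then x = 295 + 385·2 = 1065, valid modulo lcm(385, 3) = 1155: x ≡ 1065 (mod 1155).
  Combine with x ≡ 10 (mod 19); new modulus lcm = 21945.
    Write x = 1065 + 1155·t and substitute into x ≡ 10 (mod 19): 1155·t ≡ 10 − 1065 = -1055 (mod 19).
    Reduce coefficients mod 19: 15·t ≡ 9 (mod 19).
    The inverse of 15 mod 19 is 14 (since 15·14 = 210 = 11·19 + 1), so t ≡ 14·9 = 126 ≡ 12 (mod 19).
    Then x = 1065 + 1155·12 = 14925, valid modulo lcm(1155, 19) = 21945: x ≡ 14925 (mod 21945).
Verify against each original: 14925 mod 5 = 0, 14925 mod 7 = 1, 14925 mod 11 = 9, 14925 mod 3 = 0, 14925 mod 19 = 10.

x ≡ 14925 (mod 21945).


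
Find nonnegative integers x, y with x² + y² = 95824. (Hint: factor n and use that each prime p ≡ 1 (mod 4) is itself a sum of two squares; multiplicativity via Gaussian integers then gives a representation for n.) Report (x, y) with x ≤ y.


Step 1: Factor n = 95824 = 2^4 · 53 · 113.
Step 2: Check the mod-4 condition on each prime factor: 2 = 2 (special); 53 ≡ 1 (mod 4), exponent 1; 113 ≡ 1 (mod 4), exponent 1.
All primes ≡ 3 (mod 4) appear to even exponent (or don't appear), so by the two-squares theorem n IS expressible as a sum of two squares.
Step 3: Build a representation. Group n = k² · m with k = 4 and m = 53 · 113 = 5989 (a product of primes ≡ 1 (mod 4)); a representation of m scales to one of n via (k·x)² + (k·y)² = k²(x² + y²). Each prime p ≡ 1 (mod 4) is itself a sum of two squares; find a² by testing p − a² for a perfect square:
  53: 53 − 1² = 52, 53 − 2² = 49 = 7² ⇒ 53 = 2² + 7².
  113: 113 − 1² = 112, 113 − 2² = 109, 113 − 3² = 104, 113 − 4² = 97, 113 − 5² = 88, 113 − 6² = 77, 113 − 7² = 64 = 8² ⇒ 113 = 7² + 8².
  Combine using the Brahmagupta–Fibonacci identity (a² + b²)(c² + d²) = (ac − bd)² + (ad + bc)² = (ac + bd)² + (ad − bc)²:
  53 · 113 = 5989: from (2² + 7²)(7² + 8²), take (2·7 − 7·8, 2·8 + 7·7) = (14 − 56, 16 + 49) = (-42, 65); dropping signs (only squares matter) gives (42, 65); check 42² + 65² = 1764 + 4225 = 5989 ✓.
  Scale by k = 4: (4·42, 4·65) = (168, 260).
Step 4: Order so x ≤ y and verify: 168² + 260² = 28224 + 67600 = 95824 = n. ✓

n = 95824 = 168² + 260² (one valid representation with x ≤ y).


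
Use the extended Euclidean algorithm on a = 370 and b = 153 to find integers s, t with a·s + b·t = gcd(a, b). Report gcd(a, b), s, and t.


Euclidean algorithm on (370, 153) — divide until remainder is 0:
  370 = 2 · 153 + 64
  153 = 2 · 64 + 25
  64 = 2 · 25 + 14
  25 = 1 · 14 + 11
  14 = 1 · 11 + 3
  11 = 3 · 3 + 2
  3 = 1 · 2 + 1
  2 = 2 · 1 + 0
gcd(370, 153) = 1.
Track Bezout coefficients alongside the remainders: start with r₀ = 370 = a·1 + b·0 (s = 1, t = 0) and r₁ = 153 = a·0 + b·1 (s = 0, t = 1); each new remainder r_{k+1} = r_{k-1} − q_k·r_k inherits s_{k+1} = s_{k-1} − q_k·s_k, t_{k+1} = t_{k-1} − q_k·t_k, so r_k = a·s_k + b·t_k at every step:
  q = 2: r = 64, s = 1 − 2·0 = 1, t = 0 − 2·1 = -2  (check: 370·1 + 153·(-2) = 64)
  q = 2: r = 25, s = 0 − 2·1 = -2, t = 1 − 2·(-2) = 5  (check: 370·(-2) + 153·5 = 25)
  q = 2: r = 14, s = 1 − 2·(-2) = 5, t = -2 − 2·5 = -12  (check: 370·5 + 153·(-12) = 14)
  q = 1: r = 11, s = -2 − 1·5 = -7, t = 5 − 1·(-12) = 17  (check: 370·(-7) + 153·17 = 11)
  q = 1: r = 3, s = 5 − 1·(-7) = 12, t = -12 − 1·17 = -29  (check: 370·12 + 153·(-29) = 3)
  q = 3: r = 2, s = -7 − 3·12 = -43, t = 17 − 3·(-29) = 104  (check: 370·(-43) + 153·104 = 2)
  q = 1: r = 1, s = 12 − 1·(-43) = 55, t = -29 − 1·104 = -133  (check: 370·55 + 153·(-133) = 1)
The row with r = 1 (the gcd) gives the Bezout coefficients s = 55, t = -133.
Result: 370 · (55) + 153 · (-133) = 1.

gcd(370, 153) = 1; s = 55, t = -133 (check: 370·55 + 153·(-133) = 1).


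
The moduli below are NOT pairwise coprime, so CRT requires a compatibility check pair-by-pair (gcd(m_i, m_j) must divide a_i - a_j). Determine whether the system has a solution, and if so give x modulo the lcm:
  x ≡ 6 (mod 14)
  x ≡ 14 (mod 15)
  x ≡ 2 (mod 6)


Moduli 14, 15, 6 are not pairwise coprime, so CRT works modulo lcm(m_i) when all pairwise compatibility conditions hold.
Pairwise compatibility: gcd(m_i, m_j) must divide a_i - a_j for every pair.
Merge one congruence at a time:
  Start: x ≡ 6 (mod 14).
  Combine with x ≡ 14 (mod 15): gcd(14, 15) = 1; 14 - 6 = 8, which IS divisible by 1, so compatible.
    Write x = 6 + 14·t and substitute into x ≡ 14 (mod 15): 14·t ≡ 14 − 6 = 8 (mod 15).
    The inverse of 14 mod 15 is 14 (since 14·14 = 196 = 13·15 + 1), so t ≡ 14·8 = 112 ≡ 7 (mod 15).
    Then x = 6 + 14·7 = 104, valid modulo lcm(14, 15) = 210: x ≡ 104 (mod 210).
  Combine with x ≡ 2 (mod 6): gcd(210, 6) = 6; 2 - 104 = -102, which IS divisible by 6, so compatible.
    Write x = 104 + 210·t and substitute into x ≡ 2 (mod 6): 210·t ≡ 2 − 104 = -102 (mod 6).
    Divide the congruence (and modulus) by g = 6: 35·t ≡ -17 (mod 1).
    Modulo 1 every t works; take t = 0.
    Then x = 104 + 210·0 = 104, valid modulo lcm(210, 6) = 210: x ≡ 104 (mod 210).
Verify: 104 mod 14 = 6, 104 mod 15 = 14, 104 mod 6 = 2.

x ≡ 104 (mod 210).


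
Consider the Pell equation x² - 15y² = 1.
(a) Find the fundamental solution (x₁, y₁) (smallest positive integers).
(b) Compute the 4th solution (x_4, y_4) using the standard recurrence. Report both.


Step 1: Find the fundamental solution (x₁, y₁) of x² - 15y² = 1.
  Expand √15 as a continued fraction. a₀ = ⌊√15⌋ = 3; iterate m_{k+1} = d_k·a_k − m_k, d_{k+1} = (15 − m_{k+1}²)/d_k, a_{k+1} = ⌊(a₀ + m_{k+1})/d_{k+1}⌋ (starting m₀ = 0, d₀ = 1), with convergents p_k = a_k·p_{k-1} + p_{k-2}, q_k = a_k·q_{k-1} + q_{k-2} (p₋₁ = 1, q₋₁ = 0):
  k = 0: a₀ = 3; p₀/q₀ = 3/1; p₀² − 15·q₀² = 9 − 15 = -6.
  k = 1: m = 3, d = 6, a = ⌊(3 + 3)/6⌋ = 1; p/q = (1·3 + 1)/(1·1 + 0) = 4/1; p² − 15·q² = 16 − 15 = 1.
  The first convergent with p² − 15·q² = 1 gives the fundamental solution (x₁, y₁) = (4, 1).
Step 2: Apply the recurrence (x_{n+1}, y_{n+1}) = (x₁x_n + 15y₁y_n, x₁y_n + y₁x_n) repeatedly.
  From (x_1, y_1) = (4, 1): x_2 = 4·4 + 15·1·1 = 31; y_2 = 4·1 + 1·4 = 8.
  From (x_2, y_2) = (31, 8): x_3 = 4·31 + 15·1·8 = 244; y_3 = 4·8 + 1·31 = 63.
  From (x_3, y_3) = (244, 63): x_4 = 4·244 + 15·1·63 = 1921; y_4 = 4·63 + 1·244 = 496.
Step 3: Verify x_4² - 15·y_4² = 3690241 - 3690240 = 1 (should be 1). ✓

(x_1, y_1) = (4, 1); (x_4, y_4) = (1921, 496).


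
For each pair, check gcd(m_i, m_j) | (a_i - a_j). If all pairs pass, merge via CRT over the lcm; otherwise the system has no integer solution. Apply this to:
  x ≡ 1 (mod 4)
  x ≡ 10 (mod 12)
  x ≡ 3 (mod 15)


Moduli 4, 12, 15 are not pairwise coprime, so CRT works modulo lcm(m_i) when all pairwise compatibility conditions hold.
Pairwise compatibility: gcd(m_i, m_j) must divide a_i - a_j for every pair.
Merge one congruence at a time:
  Start: x ≡ 1 (mod 4).
  Combine with x ≡ 10 (mod 12): gcd(4, 12) = 4, and 10 - 1 = 9 is NOT divisible by 4.
    ⇒ system is inconsistent (no integer solution).

No solution (the system is inconsistent).


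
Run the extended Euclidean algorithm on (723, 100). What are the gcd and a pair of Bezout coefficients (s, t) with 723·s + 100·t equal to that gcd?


Euclidean algorithm on (723, 100) — divide until remainder is 0:
  723 = 7 · 100 + 23
  100 = 4 · 23 + 8
  23 = 2 · 8 + 7
  8 = 1 · 7 + 1
  7 = 7 · 1 + 0
gcd(723, 100) = 1.
Track Bezout coefficients alongside the remainders: start with r₀ = 723 = a·1 + b·0 (s = 1, t = 0) and r₁ = 100 = a·0 + b·1 (s = 0, t = 1); each new remainder r_{k+1} = r_{k-1} − q_k·r_k inherits s_{k+1} = s_{k-1} − q_k·s_k, t_{k+1} = t_{k-1} − q_k·t_k, so r_k = a·s_k + b·t_k at every step:
  q = 7: r = 23, s = 1 − 7·0 = 1, t = 0 − 7·1 = -7  (check: 723·1 + 100·(-7) = 23)
  q = 4: r = 8, s = 0 − 4·1 = -4, t = 1 − 4·(-7) = 29  (check: 723·(-4) + 100·29 = 8)
  q = 2: r = 7, s = 1 − 2·(-4) = 9, t = -7 − 2·29 = -65  (check: 723·9 + 100·(-65) = 7)
  q = 1: r = 1, s = -4 − 1·9 = -13, t = 29 − 1·(-65) = 94  (check: 723·(-13) + 100·94 = 1)
The row with r = 1 (the gcd) gives the Bezout coefficients s = -13, t = 94.
Result: 723 · (-13) + 100 · (94) = 1.

gcd(723, 100) = 1; s = -13, t = 94 (check: 723·(-13) + 100·94 = 1).


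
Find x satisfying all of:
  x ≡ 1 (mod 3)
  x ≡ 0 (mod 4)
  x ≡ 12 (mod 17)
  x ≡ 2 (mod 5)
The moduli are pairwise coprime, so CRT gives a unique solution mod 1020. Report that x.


Product of moduli M = 3 · 4 · 17 · 5 = 1020.
Merge one congruence at a time:
  Start: x ≡ 1 (mod 3).
  Combine with x ≡ 0 (mod 4); new modulus lcm = 12.
    Write x = 1 + 3·t and substitute into x ≡ 0 (mod 4): 3·t ≡ 0 − 1 = -1 (mod 4).
    Reduce coefficients mod 4: 3·t ≡ 3 (mod 4).
    The inverse of 3 mod 4 is 3 (since 3·3 = 9 = 2·4 + 1), so t ≡ 3·3 = 9 ≡ 1 (mod 4).
    Then x = 1 + 3·1 = 4, valid modulo lcm(3, 4) = 12: x ≡ 4 (mod 12).
  Combine with x ≡ 12 (mod 17); new modulus lcm = 204.
    Write x = 4 + 12·t and substitute into x ≡ 12 (mod 17): 12·t ≡ 12 − 4 = 8 (mod 17).
    The inverse of 12 mod 17 is 10 (since 12·10 = 120 = 7·17 + 1), so t ≡ 10·8 = 80 ≡ 12 (mod 17).
    Then x = 4 + 12·12 = 148, valid modulo lcm(12, 17) = 204: x ≡ 148 (mod 204).
  Combine with x ≡ 2 (mod 5); new modulus lcm = 1020.
    Write x = 148 + 204·t and substitute into x ≡ 2 (mod 5): 204·t ≡ 2 − 148 = -146 (mod 5).
    Reduce coefficients mod 5: 4·t ≡ 4 (mod 5).
    The inverse of 4 mod 5 is 4 (since 4·4 = 16 = 3·5 + 1), so t ≡ 4·4 = 16 ≡ 1 (mod 5).
    Then x = 148 + 204·1 = 352, valid modulo lcm(204, 5) = 1020: x ≡ 352 (mod 1020).
Verify against each original: 352 mod 3 = 1, 352 mod 4 = 0, 352 mod 17 = 12, 352 mod 5 = 2.

x ≡ 352 (mod 1020).


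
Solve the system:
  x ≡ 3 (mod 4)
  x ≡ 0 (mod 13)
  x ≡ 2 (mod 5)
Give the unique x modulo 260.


Moduli 4, 13, 5 are pairwise coprime; by CRT there is a unique solution modulo M = 4 · 13 · 5 = 260.
Solve pairwise, accumulating the modulus:
  Start with x ≡ 3 (mod 4).
  Combine with x ≡ 0 (mod 13): since gcd(4, 13) = 1, we get a unique residue mod 52.
    Write x = 3 + 4·t and substitute into x ≡ 0 (mod 13): 4·t ≡ 0 − 3 = -3 (mod 13).
    Reduce coefficients mod 13: 4·t ≡ 10 (mod 13).
    The inverse of 4 mod 13 is 10 (since 4·10 = 40 = 3·13 + 1), so t ≡ 10·10 = 100 ≡ 9 (mod 13).
    Then x = 3 + 4·9 = 39, valid modulo lcm(4, 13) = 52: x ≡ 39 (mod 52).
  Combine with x ≡ 2 (mod 5): since gcd(52, 5) = 1, we get a unique residue mod 260.
    Write x = 39 + 52·t and substitute into x ≡ 2 (mod 5): 52·t ≡ 2 − 39 = -37 (mod 5).
    Reduce coefficients mod 5: 2·t ≡ 3 (mod 5).
    The inverse of 2 mod 5 is 3 (since 2·3 = 6 = 1·5 + 1), so t ≡ 3·3 = 9 ≡ 4 (mod 5).
    Then x = 39 + 52·4 = 247, valid modulo lcm(52, 5) = 260: x ≡ 247 (mod 260).
Verify: 247 mod 4 = 3 ✓, 247 mod 13 = 0 ✓, 247 mod 5 = 2 ✓.

x ≡ 247 (mod 260).


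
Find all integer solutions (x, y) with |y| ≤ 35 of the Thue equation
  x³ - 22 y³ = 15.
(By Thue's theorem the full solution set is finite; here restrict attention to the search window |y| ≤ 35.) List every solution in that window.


The equation is x³ - 22y³ = 15. For fixed y, x³ = 22·y³ + 15, so a solution requires the RHS to be a perfect cube.
Strategy: iterate y from -35 to 35, compute RHS = 22·y³ + 15, and check whether it is a (positive or negative) perfect cube.
Check small values of y:
  y = 0: RHS = 15 is not a perfect cube.
  y = 1: RHS = 37 is not a perfect cube.
  y = -1: RHS = -7 is not a perfect cube.
  y = 2: RHS = 191 is not a perfect cube.
  y = -2: RHS = -161 is not a perfect cube.
  y = 3: RHS = 609 is not a perfect cube.
  y = -3: RHS = -579 is not a perfect cube.
Continuing the search up to |y| = 35 finds no solutions either.
No (x, y) in the scanned range satisfies the equation.

No integer solutions with |y| ≤ 35.


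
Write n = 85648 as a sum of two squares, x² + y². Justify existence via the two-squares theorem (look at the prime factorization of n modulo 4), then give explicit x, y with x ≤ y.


Step 1: Factor n = 85648 = 2^4 · 53 · 101.
Step 2: Check the mod-4 condition on each prime factor: 2 = 2 (special); 53 ≡ 1 (mod 4), exponent 1; 101 ≡ 1 (mod 4), exponent 1.
All primes ≡ 3 (mod 4) appear to even exponent (or don't appear), so by the two-squares theorem n IS expressible as a sum of two squares.
Step 3: Build a representation. Group n = k² · m with k = 4 and m = 53 · 101 = 5353 (a product of primes ≡ 1 (mod 4)); a representation of m scales to one of n via (k·x)² + (k·y)² = k²(x² + y²). Each prime p ≡ 1 (mod 4) is itself a sum of two squares; find a² by testing p − a² for a perfect square:
  53: 53 − 1² = 52, 53 − 2² = 49 = 7² ⇒ 53 = 2² + 7².
  101: 101 − 1² = 100 = 10² ⇒ 101 = 1² + 10².
  Combine using the Brahmagupta–Fibonacci identity (a² + b²)(c² + d²) = (ac − bd)² + (ad + bc)² = (ac + bd)² + (ad − bc)²:
  53 · 101 = 5353: from (2² + 7²)(1² + 10²), take (2·1 − 7·10, 2·10 + 7·1) = (2 − 70, 20 + 7) = (-68, 27); dropping signs (only squares matter) gives (68, 27); check 68² + 27² = 4624 + 729 = 5353 ✓.
  Scale by k = 4: (4·68, 4·27) = (272, 108).
Step 4: Order so x ≤ y and verify: 108² + 272² = 11664 + 73984 = 85648 = n. ✓

n = 85648 = 108² + 272² (one valid representation with x ≤ y).
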